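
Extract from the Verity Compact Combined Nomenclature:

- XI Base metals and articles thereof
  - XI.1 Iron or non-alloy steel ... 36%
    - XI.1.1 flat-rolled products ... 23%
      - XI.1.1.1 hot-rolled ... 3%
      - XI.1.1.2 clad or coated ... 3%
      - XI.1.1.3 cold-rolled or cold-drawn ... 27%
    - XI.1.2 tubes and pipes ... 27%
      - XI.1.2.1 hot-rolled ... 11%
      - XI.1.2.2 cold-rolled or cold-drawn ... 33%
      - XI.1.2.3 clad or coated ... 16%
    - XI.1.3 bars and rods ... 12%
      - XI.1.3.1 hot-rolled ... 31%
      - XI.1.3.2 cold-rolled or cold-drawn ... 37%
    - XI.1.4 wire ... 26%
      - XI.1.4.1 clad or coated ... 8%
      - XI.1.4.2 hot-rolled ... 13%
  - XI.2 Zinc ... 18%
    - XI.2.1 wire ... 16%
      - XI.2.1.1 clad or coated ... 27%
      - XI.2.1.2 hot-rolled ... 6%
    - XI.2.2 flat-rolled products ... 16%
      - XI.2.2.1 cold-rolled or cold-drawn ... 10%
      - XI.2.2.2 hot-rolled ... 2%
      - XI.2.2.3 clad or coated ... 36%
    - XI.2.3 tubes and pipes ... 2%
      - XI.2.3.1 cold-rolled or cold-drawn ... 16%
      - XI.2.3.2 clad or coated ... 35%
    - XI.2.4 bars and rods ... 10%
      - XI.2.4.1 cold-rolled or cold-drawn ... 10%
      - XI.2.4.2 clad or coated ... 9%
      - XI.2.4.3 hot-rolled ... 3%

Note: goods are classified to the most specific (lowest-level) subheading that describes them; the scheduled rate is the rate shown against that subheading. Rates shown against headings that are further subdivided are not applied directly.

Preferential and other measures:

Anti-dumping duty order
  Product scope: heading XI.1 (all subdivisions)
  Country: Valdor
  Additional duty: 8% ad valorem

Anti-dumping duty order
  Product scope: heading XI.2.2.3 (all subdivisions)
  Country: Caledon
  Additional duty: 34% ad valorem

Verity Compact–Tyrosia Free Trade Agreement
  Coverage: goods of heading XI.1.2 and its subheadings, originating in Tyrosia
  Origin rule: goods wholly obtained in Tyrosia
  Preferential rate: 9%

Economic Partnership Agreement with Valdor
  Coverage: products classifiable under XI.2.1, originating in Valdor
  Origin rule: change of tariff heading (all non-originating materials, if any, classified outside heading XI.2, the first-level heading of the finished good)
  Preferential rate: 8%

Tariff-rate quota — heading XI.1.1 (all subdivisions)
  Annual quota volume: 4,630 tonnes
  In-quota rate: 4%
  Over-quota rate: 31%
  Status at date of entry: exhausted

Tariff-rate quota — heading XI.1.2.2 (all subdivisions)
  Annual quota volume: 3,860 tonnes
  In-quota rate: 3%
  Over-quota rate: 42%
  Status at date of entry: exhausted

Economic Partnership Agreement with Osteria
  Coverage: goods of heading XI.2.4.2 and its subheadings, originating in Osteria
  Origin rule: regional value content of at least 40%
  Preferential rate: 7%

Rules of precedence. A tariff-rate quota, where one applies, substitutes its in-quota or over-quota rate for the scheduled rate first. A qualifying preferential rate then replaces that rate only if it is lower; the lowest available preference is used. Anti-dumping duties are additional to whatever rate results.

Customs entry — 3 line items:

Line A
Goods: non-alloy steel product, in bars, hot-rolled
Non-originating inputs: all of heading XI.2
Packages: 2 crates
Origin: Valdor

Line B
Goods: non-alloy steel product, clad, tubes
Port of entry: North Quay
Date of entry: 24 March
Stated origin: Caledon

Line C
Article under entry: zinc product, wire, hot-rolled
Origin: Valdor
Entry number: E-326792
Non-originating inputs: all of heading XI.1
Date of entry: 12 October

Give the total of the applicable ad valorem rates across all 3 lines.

61%

Line A: non-alloy steel → XI.1; in bars → XI.1.3; hot-rolled → XI.1.3.1. Scheduled 31%. Valdor agreement on XI.2.1: XI.1.3.1 not covered; anti-dumping (Valdor, XI.1): +8%; total 31% + 8% = 39%. → 39%.
Line B: non-alloy steel → XI.1; tubes → XI.1.2; clad → XI.1.2.3. Scheduled 16%. No special measure applies. → 16%.
Line C: zinc → XI.2; wire → XI.2.1; hot-rolled → XI.2.1.2. Scheduled 6%. Valdor agreement on XI.2.1: CTH met → 8% available; preference 8% not lower than 6% → no reduction. → 6%.
Sum: 39% + 16% + 6% = 61%.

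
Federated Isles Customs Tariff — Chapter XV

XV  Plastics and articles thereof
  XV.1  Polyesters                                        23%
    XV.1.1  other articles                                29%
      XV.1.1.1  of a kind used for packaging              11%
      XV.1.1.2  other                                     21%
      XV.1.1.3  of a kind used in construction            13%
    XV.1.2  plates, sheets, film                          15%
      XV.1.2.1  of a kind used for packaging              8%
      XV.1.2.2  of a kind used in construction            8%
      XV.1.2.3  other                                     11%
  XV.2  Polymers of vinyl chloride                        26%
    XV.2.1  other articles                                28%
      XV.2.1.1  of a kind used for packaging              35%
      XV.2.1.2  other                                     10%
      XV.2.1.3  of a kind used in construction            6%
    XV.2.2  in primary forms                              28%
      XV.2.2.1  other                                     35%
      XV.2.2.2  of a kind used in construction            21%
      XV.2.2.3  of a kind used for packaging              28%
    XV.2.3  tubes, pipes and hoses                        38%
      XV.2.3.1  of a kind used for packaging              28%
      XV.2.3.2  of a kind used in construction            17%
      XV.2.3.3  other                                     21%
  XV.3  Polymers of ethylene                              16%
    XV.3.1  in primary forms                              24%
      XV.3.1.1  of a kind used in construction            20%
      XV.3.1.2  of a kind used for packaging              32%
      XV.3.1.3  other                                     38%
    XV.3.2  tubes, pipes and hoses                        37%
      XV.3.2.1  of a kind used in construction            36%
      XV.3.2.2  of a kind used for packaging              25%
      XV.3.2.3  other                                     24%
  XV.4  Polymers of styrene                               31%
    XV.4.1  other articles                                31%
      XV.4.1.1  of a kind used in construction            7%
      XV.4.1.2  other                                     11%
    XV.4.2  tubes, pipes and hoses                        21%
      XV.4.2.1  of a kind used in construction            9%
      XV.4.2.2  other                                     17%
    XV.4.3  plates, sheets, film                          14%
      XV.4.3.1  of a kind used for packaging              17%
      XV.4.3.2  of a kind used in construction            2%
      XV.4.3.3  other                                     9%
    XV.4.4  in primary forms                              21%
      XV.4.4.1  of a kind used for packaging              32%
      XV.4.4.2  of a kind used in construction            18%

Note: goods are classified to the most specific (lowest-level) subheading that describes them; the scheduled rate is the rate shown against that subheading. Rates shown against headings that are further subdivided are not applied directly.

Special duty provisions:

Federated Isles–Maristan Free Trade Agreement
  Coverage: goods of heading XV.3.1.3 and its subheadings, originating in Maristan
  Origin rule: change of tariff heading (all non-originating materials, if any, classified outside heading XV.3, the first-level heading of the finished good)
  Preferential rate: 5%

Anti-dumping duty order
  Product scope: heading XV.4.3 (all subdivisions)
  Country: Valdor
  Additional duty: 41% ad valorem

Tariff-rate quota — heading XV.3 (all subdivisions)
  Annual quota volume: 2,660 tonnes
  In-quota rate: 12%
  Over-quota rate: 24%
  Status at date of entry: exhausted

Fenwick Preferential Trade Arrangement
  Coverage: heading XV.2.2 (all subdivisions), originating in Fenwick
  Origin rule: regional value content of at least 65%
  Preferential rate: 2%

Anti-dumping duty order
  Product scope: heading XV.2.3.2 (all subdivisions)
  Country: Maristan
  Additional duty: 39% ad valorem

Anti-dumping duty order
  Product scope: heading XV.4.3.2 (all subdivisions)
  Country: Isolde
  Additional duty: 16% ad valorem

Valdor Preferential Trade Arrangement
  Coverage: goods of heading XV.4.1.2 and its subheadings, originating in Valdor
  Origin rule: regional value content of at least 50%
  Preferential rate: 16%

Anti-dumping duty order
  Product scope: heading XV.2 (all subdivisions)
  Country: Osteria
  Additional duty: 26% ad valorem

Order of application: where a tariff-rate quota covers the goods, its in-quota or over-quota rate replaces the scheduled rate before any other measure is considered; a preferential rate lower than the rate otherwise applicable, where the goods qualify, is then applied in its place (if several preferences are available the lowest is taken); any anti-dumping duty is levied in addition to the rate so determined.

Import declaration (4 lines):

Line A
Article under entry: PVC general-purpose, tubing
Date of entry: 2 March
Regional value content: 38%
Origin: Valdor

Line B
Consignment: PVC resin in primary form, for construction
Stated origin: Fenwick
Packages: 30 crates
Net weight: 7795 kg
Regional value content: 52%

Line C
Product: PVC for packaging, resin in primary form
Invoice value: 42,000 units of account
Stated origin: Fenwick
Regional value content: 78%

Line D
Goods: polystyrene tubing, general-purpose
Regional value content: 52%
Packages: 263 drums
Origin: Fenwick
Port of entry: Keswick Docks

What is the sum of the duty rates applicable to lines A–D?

Line A: PVC → XV.2; tubing → XV.2.3; general-purpose → XV.2.3.3. Scheduled 21%. Valdor agreement on XV.4.1.2: XV.2.3.3 not covered. → 21%.
Line B: PVC → XV.2; resin in primary form → XV.2.2; for construction → XV.2.2.2. Scheduled 21%. Fenwick agreement on XV.2.2: RVC < 65%. → 21%.
Line C: PVC → XV.2; resin in primary form → XV.2.2; for packaging → XV.2.2.3. Scheduled 28%. Fenwick agreement on XV.2.2: RVC ≥ 65% → 2% available; preferential 2%. → 2%.
Line D: polystyrene → XV.4; tubing → XV.4.2; general-purpose → XV.4.2.2. Scheduled 17%. Fenwick agreement on XV.2.2: XV.4.2.2 not covered. → 17%.
Sum: 21% + 21% + 2% + 17% = 61%.

61%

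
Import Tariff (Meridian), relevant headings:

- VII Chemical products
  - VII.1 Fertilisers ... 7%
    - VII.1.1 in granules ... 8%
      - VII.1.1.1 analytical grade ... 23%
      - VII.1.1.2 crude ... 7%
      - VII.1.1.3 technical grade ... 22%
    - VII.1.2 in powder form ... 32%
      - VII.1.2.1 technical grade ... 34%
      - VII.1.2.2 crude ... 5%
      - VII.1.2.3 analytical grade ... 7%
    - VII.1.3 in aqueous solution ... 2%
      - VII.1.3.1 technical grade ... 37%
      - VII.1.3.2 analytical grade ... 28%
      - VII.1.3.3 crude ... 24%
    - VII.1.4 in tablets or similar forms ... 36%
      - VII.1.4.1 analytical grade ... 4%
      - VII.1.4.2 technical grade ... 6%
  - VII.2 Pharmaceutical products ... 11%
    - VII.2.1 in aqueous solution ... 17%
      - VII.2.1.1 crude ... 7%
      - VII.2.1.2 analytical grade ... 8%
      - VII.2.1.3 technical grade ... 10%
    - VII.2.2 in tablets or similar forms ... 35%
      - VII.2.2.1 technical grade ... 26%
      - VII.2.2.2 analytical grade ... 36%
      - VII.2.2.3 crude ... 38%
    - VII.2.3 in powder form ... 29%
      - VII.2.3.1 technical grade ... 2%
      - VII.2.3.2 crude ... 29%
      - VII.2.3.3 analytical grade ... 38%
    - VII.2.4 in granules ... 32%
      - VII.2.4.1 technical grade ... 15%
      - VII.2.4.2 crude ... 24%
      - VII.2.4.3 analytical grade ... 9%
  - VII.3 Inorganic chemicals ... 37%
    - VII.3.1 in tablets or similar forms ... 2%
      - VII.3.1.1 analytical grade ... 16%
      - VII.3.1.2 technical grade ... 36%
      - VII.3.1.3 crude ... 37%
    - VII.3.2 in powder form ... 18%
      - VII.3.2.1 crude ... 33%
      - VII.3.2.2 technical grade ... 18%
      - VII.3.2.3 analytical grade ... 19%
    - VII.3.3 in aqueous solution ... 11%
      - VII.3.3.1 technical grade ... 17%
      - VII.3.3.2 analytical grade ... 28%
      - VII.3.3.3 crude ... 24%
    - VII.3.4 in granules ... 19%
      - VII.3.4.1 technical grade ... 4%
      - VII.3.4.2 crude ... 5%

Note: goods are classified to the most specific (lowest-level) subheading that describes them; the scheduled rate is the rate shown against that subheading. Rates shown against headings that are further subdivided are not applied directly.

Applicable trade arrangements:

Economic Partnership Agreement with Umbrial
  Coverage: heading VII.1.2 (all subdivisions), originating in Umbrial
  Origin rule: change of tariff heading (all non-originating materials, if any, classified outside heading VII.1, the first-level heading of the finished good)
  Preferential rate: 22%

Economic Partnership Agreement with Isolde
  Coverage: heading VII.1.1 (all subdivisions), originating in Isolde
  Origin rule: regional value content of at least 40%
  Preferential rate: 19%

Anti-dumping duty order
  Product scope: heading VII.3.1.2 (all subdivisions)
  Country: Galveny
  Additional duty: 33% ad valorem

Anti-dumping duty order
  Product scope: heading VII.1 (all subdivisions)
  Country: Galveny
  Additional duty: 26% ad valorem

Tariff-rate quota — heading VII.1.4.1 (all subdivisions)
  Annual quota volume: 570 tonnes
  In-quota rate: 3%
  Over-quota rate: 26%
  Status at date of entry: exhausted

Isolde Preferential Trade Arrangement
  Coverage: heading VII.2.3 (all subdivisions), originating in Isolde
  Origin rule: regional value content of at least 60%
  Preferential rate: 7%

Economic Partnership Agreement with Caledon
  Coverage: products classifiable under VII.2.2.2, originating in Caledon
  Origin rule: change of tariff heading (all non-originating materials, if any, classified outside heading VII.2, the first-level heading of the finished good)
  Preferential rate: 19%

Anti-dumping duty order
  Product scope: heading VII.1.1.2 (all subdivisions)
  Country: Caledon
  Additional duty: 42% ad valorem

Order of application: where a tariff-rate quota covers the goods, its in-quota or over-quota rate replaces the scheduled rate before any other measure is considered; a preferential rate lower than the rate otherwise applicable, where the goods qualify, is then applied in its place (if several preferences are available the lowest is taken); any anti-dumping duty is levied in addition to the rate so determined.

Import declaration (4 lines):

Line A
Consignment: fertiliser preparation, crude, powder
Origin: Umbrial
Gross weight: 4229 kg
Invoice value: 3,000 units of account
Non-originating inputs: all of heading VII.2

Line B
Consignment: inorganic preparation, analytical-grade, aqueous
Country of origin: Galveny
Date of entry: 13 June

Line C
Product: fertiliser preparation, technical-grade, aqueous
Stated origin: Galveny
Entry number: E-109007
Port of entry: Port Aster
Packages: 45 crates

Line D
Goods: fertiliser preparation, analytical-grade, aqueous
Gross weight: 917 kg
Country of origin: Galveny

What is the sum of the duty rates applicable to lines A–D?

Line A: fertiliser → VII.1; powder → VII.1.2; crude → VII.1.2.2. Scheduled 5%. Umbrial agreement on VII.1.2: CTH met → 22% available; preference 22% not lower than 5% → no reduction. → 5%.
Line B: inorganic → VII.3; aqueous → VII.3.3; analytical-grade → VII.3.3.2. Scheduled 28%. No special measure applies. → 28%.
Line C: fertiliser → VII.1; aqueous → VII.1.3; technical-grade → VII.1.3.1. Scheduled 37%. anti-dumping (Galveny, VII.1): +26%; total 37% + 26% = 63%. → 63%.
Line D: fertiliser → VII.1; aqueous → VII.1.3; analytical-grade → VII.1.3.2. Scheduled 28%. anti-dumping (Galveny, VII.1): +26%; total 28% + 26% = 54%. → 54%.
Sum: 5% + 28% + 63% + 54% = 150%.

150%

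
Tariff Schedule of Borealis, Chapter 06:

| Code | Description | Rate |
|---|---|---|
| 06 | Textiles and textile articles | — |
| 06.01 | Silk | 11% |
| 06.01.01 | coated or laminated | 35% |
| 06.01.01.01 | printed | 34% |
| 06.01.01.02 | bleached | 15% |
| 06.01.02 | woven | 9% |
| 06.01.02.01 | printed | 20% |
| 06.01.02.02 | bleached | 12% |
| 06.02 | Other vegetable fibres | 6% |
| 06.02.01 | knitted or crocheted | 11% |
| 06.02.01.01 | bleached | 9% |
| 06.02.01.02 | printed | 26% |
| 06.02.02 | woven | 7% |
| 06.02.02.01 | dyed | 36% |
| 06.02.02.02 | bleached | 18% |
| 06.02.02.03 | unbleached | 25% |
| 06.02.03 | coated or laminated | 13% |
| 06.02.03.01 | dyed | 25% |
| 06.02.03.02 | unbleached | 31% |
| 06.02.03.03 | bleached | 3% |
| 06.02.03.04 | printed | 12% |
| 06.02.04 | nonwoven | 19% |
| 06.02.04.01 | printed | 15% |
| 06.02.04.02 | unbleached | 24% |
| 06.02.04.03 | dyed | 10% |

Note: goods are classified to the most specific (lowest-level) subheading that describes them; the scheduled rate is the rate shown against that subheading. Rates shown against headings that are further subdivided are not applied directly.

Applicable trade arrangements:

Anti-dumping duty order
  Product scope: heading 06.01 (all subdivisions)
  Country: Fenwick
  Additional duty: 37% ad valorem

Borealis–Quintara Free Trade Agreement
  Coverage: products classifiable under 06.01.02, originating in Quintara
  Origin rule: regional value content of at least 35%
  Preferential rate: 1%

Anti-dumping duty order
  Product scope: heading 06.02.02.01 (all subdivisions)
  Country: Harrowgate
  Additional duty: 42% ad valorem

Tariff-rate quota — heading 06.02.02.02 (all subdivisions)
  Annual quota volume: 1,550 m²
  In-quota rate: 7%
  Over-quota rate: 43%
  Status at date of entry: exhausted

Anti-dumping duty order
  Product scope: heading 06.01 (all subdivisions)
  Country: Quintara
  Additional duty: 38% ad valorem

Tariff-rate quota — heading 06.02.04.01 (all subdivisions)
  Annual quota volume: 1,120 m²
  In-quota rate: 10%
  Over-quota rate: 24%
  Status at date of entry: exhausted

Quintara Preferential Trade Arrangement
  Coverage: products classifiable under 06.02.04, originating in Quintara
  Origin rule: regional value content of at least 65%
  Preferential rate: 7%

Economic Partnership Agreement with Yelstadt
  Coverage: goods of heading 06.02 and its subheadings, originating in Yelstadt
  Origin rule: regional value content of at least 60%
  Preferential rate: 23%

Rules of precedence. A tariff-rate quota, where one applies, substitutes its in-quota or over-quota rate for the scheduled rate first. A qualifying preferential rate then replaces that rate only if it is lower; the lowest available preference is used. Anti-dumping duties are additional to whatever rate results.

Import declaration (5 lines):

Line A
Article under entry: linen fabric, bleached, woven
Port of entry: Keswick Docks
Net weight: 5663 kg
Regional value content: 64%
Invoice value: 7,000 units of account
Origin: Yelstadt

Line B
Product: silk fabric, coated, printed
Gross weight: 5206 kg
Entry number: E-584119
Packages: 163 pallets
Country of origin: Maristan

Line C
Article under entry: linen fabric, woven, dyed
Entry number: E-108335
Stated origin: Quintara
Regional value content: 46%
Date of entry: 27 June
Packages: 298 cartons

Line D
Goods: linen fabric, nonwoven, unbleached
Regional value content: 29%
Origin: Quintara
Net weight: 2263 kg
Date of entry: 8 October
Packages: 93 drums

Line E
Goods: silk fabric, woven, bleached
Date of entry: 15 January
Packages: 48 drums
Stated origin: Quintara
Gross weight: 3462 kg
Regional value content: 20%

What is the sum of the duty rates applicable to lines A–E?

Line A: linen → 06.02; woven → 06.02.02; bleached → 06.02.02.02. Scheduled 18%. quota on 06.02.02.02 exhausted → over-quota 43%; Yelstadt agreement on 06.02: RVC ≥ 60% → 23% available; preferential 23%. → 23%.
Line B: silk → 06.01; coated → 06.01.01; printed → 06.01.01.01. Scheduled 34%. No special measure applies. → 34%.
Line C: linen → 06.02; woven → 06.02.02; dyed → 06.02.02.01. Scheduled 36%. Quintara agreement on 06.01.02: 06.02.02.01 not covered; Quintara agreement on 06.02.04: 06.02.02.01 not covered. → 36%.
Line D: linen → 06.02; nonwoven → 06.02.04; unbleached → 06.02.04.02. Scheduled 24%. Quintara agreement on 06.01.02: 06.02.04.02 not covered; Quintara agreement on 06.02.04: RVC < 65%. → 24%.
Line E: silk → 06.01; woven → 06.01.02; bleached → 06.01.02.02. Scheduled 12%. Quintara agreement on 06.01.02: RVC < 35%; Quintara agreement on 06.02.04: 06.01.02.02 not covered; anti-dumping (Quintara, 06.01): +38%; total 12% + 38% = 50%. → 50%.
Sum: 23% + 34% + 36% + 24% + 50% = 167%.

167%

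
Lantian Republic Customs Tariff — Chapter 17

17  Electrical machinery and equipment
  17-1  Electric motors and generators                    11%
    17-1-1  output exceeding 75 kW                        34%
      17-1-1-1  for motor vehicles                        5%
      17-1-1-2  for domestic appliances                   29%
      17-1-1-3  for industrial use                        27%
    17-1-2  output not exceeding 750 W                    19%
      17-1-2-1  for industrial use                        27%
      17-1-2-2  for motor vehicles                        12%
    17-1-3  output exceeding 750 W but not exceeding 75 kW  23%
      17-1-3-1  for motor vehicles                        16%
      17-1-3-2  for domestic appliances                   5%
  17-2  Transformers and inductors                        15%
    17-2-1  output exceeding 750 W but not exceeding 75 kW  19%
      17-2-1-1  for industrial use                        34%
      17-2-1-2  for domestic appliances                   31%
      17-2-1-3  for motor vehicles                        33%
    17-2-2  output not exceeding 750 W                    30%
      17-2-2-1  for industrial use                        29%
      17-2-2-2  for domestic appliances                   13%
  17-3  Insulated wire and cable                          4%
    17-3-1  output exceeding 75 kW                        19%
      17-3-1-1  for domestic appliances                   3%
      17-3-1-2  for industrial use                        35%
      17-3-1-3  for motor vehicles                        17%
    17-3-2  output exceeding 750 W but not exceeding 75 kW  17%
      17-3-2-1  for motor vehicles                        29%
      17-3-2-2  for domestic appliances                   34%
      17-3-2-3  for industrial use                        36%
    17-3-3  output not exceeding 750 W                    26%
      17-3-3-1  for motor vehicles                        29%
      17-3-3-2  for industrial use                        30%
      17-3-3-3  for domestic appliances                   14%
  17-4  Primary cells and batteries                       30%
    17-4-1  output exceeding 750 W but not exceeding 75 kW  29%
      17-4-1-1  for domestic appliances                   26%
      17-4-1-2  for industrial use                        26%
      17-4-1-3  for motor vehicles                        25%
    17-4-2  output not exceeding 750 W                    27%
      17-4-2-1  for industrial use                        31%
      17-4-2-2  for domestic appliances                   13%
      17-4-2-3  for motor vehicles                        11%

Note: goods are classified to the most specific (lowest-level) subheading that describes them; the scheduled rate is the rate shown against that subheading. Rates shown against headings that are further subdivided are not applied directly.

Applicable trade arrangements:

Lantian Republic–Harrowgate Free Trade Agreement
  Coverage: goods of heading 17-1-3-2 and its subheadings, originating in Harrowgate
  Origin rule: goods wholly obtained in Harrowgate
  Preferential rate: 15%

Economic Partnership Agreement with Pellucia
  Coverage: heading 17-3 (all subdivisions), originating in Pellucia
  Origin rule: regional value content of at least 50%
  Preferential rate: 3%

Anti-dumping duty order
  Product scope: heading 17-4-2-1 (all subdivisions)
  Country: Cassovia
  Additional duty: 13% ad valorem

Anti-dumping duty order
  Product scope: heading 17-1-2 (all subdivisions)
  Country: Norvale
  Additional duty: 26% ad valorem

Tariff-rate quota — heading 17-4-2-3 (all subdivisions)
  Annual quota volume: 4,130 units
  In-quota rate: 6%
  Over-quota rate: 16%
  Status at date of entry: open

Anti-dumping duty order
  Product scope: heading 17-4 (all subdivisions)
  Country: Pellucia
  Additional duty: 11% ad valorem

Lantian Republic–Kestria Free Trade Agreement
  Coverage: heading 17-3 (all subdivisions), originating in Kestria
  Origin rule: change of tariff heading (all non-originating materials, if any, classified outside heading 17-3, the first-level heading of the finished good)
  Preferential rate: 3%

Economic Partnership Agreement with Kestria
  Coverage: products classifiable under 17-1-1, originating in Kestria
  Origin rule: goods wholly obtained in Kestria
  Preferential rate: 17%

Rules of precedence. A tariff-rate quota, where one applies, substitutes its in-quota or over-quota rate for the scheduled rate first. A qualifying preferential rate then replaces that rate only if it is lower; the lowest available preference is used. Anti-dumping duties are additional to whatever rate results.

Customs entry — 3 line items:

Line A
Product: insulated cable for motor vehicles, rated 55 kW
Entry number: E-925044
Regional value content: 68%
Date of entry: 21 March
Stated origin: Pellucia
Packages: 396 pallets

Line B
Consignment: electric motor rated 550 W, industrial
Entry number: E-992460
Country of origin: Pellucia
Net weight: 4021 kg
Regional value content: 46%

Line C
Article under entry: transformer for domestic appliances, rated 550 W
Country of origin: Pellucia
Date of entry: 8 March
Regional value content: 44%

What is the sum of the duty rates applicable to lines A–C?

43%

Line A: insulated cable → 17-3; rated 55 kW → 17-3-2; for motor vehicles → 17-3-2-1. Scheduled 29%. Pellucia agreement on 17-3: RVC ≥ 50% → 3% available; preferential 3%. → 3%.
Line B: electric motor → 17-1; rated 550 W → 17-1-2; industrial → 17-1-2-1. Scheduled 27%. Pellucia agreement on 17-3: 17-1-2-1 not covered. → 27%.
Line C: transformer → 17-2; rated 550 W → 17-2-2; for domestic appliances → 17-2-2-2. Scheduled 13%. Pellucia agreement on 17-3: 17-2-2-2 not covered. → 13%.
Sum: 3% + 27% + 13% = 43%.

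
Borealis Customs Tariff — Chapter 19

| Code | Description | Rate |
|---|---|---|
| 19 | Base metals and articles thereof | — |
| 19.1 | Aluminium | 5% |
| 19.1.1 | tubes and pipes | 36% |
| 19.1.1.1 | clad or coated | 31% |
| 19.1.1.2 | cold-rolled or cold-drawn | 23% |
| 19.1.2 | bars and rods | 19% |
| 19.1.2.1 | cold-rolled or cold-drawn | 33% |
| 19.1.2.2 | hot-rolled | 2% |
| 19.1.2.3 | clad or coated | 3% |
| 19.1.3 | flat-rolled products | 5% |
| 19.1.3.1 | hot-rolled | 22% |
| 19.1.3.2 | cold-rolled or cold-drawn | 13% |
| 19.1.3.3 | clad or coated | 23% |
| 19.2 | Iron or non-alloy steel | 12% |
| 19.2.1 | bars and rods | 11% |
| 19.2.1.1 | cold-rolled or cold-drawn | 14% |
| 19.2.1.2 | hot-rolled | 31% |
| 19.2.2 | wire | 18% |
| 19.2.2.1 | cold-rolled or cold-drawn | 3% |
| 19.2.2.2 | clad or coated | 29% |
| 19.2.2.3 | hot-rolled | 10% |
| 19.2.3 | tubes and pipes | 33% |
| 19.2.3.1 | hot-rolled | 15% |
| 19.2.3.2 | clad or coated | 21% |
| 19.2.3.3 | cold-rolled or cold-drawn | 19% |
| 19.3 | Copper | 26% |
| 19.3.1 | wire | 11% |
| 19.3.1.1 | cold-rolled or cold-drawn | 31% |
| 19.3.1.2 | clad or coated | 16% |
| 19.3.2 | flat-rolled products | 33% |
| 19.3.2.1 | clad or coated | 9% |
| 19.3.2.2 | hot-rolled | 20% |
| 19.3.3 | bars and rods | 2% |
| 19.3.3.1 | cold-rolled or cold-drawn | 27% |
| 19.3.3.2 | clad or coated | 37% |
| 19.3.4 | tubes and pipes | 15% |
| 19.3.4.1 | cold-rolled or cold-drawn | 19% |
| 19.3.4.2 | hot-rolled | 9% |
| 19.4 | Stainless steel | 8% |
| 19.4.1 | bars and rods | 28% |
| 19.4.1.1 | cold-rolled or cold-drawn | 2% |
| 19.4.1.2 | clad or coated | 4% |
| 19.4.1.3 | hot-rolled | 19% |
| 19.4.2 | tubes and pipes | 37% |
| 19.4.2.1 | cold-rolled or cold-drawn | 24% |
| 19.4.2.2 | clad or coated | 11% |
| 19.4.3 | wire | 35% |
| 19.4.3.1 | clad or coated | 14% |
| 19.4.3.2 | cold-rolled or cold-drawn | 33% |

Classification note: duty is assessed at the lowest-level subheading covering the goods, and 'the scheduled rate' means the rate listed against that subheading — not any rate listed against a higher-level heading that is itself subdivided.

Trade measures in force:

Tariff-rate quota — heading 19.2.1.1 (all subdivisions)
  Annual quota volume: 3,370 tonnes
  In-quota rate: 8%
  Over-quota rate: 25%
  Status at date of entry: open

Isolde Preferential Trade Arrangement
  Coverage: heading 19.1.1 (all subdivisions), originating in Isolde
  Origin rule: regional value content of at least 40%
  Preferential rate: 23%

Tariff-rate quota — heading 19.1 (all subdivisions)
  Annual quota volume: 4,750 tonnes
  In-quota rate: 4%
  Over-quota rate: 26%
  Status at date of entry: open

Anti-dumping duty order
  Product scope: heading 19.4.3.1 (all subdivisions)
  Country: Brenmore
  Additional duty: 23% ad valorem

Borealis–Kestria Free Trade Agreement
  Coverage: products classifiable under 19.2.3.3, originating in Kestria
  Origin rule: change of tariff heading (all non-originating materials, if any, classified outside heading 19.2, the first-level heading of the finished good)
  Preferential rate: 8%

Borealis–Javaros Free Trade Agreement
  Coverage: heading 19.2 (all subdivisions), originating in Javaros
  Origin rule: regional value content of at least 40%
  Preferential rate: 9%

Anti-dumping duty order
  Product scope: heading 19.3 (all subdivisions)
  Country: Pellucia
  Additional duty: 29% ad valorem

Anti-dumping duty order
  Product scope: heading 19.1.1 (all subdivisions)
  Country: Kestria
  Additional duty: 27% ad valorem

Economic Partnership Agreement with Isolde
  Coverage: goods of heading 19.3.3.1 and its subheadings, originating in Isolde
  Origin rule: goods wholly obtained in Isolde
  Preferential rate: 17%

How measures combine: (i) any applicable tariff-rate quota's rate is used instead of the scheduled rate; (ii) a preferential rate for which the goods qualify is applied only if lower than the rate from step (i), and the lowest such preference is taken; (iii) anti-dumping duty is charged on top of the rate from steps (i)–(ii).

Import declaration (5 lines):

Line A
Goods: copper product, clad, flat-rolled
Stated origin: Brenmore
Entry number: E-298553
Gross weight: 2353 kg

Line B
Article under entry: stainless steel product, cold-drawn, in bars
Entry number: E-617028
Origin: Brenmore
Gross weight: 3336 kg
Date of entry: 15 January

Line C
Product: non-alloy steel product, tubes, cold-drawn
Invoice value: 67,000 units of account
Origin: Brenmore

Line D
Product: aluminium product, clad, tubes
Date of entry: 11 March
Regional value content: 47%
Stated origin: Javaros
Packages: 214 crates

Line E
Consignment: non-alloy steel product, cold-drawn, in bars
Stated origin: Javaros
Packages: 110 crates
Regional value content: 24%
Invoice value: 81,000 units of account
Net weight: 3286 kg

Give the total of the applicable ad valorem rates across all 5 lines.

42%

Line A: copper → 19.3; flat-rolled → 19.3.2; clad → 19.3.2.1. Scheduled 9%. No special measure applies. → 9%.
Line B: stainless steel → 19.4; in bars → 19.4.1; cold-drawn → 19.4.1.1. Scheduled 2%. No special measure applies. → 2%.
Line C: non-alloy steel → 19.2; tubes → 19.2.3; cold-drawn → 19.2.3.3. Scheduled 19%. No special measure applies. → 19%.
Line D: aluminium → 19.1; tubes → 19.1.1; clad → 19.1.1.1. Scheduled 31%. quota on 19.1 open → in-quota 4%; Javaros agreement on 19.2: 19.1.1.1 not covered. → 4%.
Line E: non-alloy steel → 19.2; in bars → 19.2.1; cold-drawn → 19.2.1.1. Scheduled 14%. quota on 19.2.1.1 open → in-quota 8%; Javaros agreement on 19.2: RVC < 40%. → 8%.
Sum: 9% + 2% + 19% + 4% + 8% = 42%.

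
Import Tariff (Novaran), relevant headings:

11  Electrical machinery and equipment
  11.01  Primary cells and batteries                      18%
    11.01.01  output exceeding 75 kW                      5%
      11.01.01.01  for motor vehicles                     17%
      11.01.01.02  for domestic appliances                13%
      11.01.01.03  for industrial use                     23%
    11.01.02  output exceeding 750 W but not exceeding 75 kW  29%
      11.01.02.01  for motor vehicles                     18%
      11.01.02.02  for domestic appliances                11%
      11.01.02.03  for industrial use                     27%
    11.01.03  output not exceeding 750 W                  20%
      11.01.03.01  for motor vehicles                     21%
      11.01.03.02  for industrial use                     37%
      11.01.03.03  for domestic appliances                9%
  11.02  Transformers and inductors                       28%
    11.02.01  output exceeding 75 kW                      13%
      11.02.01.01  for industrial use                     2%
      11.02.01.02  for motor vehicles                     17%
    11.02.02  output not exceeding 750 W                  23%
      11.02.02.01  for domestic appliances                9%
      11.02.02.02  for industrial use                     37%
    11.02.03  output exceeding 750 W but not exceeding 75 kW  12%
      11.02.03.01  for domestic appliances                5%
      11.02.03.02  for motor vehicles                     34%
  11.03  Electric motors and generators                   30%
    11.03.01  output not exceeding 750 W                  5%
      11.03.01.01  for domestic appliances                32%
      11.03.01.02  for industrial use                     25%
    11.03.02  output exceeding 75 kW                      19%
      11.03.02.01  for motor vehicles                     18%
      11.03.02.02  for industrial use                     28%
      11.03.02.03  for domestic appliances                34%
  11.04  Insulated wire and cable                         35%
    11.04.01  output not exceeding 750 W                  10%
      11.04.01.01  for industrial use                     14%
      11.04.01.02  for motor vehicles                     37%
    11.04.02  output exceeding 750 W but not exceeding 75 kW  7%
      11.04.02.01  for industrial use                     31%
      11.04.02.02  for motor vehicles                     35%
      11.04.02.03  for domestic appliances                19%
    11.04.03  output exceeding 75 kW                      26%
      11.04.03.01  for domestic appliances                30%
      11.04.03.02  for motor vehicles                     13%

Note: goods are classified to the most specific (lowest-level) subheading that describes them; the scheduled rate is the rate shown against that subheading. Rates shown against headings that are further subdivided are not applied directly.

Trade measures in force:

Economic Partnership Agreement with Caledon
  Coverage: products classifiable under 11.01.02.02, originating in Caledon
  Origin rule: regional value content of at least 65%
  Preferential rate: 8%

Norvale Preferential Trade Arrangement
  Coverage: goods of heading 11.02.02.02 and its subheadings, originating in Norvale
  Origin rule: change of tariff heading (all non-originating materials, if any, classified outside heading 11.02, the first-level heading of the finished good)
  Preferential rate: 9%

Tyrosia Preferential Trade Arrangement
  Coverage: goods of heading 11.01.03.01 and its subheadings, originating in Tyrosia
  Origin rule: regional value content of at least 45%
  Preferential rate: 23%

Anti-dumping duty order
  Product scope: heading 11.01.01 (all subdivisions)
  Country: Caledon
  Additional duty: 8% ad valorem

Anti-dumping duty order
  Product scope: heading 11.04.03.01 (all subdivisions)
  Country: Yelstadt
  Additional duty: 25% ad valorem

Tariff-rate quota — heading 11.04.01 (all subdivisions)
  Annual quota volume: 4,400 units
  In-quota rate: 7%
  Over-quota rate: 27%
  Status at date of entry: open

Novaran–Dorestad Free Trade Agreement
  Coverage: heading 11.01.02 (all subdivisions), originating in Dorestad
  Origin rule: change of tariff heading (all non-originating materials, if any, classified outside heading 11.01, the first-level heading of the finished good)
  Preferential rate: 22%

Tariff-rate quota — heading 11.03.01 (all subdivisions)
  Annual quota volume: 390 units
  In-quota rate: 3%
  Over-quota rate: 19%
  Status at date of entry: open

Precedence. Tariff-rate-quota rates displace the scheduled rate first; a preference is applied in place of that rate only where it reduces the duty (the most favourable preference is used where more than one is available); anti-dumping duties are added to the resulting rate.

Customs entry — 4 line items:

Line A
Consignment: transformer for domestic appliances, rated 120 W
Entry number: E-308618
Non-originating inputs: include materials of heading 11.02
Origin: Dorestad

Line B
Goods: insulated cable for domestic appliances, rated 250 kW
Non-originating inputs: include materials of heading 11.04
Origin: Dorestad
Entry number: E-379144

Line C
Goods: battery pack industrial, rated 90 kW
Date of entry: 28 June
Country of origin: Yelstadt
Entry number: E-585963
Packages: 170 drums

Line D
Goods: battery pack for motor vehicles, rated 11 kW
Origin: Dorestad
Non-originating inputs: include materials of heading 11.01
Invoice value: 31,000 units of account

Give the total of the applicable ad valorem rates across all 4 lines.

80%

Line A: transformer → 11.02; rated 120 W → 11.02.02; for domestic appliances → 11.02.02.01. Scheduled 9%. Dorestad agreement on 11.01.02: 11.02.02.01 not covered. → 9%.
Line B: insulated cable → 11.04; rated 250 kW → 11.04.03; for domestic appliances → 11.04.03.01. Scheduled 30%. Dorestad agreement on 11.01.02: 11.04.03.01 not covered. → 30%.
Line C: battery pack → 11.01; rated 90 kW → 11.01.01; industrial → 11.01.01.03. Scheduled 23%. No special measure applies. → 23%.
Line D: battery pack → 11.01; rated 11 kW → 11.01.02; for motor vehicles → 11.01.02.01. Scheduled 18%. Dorestad agreement on 11.01.02: CTH not met. → 18%.
Sum: 9% + 30% + 23% + 18% = 80%.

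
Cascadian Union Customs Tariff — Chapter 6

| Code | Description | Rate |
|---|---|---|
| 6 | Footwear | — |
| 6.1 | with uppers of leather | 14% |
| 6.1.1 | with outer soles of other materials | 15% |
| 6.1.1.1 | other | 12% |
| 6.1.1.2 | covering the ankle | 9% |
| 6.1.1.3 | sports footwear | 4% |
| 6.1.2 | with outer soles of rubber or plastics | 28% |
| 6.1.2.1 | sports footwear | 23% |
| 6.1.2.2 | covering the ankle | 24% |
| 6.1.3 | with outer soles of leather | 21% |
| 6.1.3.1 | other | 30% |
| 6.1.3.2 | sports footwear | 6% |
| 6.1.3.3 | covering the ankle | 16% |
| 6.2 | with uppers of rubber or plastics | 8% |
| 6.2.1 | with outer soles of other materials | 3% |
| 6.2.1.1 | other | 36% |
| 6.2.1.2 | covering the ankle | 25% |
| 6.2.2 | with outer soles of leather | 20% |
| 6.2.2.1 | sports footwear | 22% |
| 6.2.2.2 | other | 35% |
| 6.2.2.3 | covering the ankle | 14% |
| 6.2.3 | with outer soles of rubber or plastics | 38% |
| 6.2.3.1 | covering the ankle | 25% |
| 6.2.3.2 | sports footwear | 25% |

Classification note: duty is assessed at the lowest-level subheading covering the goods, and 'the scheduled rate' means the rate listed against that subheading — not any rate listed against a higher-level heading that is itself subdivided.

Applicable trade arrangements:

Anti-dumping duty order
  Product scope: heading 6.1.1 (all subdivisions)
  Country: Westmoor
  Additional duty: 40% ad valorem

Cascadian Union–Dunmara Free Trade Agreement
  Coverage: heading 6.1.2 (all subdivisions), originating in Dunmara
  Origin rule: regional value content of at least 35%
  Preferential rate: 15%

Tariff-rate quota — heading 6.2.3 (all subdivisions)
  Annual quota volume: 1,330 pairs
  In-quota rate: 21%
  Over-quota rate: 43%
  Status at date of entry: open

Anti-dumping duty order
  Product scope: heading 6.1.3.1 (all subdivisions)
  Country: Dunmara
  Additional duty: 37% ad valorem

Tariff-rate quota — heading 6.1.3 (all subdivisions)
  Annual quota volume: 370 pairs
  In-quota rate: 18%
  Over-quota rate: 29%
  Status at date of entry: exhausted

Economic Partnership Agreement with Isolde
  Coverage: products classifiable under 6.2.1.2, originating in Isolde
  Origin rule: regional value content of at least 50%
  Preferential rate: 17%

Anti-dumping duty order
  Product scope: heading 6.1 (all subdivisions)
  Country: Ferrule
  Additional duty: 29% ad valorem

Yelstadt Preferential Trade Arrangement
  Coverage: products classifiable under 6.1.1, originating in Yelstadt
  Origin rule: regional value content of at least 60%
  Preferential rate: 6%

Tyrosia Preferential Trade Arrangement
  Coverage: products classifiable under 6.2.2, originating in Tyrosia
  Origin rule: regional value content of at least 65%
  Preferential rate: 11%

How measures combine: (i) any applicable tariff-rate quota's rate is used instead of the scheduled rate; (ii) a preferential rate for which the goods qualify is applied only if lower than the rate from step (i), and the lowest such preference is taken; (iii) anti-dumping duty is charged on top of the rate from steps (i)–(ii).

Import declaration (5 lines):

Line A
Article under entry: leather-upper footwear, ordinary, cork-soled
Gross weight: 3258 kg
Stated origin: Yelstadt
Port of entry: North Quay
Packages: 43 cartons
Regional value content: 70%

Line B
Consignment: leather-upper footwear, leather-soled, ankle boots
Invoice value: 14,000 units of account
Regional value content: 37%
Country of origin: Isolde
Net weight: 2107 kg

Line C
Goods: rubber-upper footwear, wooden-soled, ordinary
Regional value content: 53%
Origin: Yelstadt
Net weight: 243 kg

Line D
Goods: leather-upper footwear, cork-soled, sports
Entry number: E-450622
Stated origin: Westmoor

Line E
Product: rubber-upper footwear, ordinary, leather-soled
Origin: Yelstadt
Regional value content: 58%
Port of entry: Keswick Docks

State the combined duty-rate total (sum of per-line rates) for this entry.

150%

Line A: leather-upper → 6.1; cork-soled → 6.1.1; ordinary → 6.1.1.1. Scheduled 12%. Yelstadt agreement on 6.1.1: RVC ≥ 60% → 6% available; preferential 6%. → 6%.
Line B: leather-upper → 6.1; leather-soled → 6.1.3; ankle boots → 6.1.3.3. Scheduled 16%. quota on 6.1.3 exhausted → over-quota 29%; Isolde agreement on 6.2.1.2: 6.1.3.3 not covered. → 29%.
Line C: rubber-upper → 6.2; wooden-soled → 6.2.1; ordinary → 6.2.1.1. Scheduled 36%. Yelstadt agreement on 6.1.1: 6.2.1.1 not covered. → 36%.
Line D: leather-upper → 6.1; cork-soled → 6.1.1; sports → 6.1.1.3. Scheduled 4%. anti-dumping (Westmoor, 6.1.1): +40%; total 4% + 40% = 44%. → 44%.
Line E: rubber-upper → 6.2; leather-soled → 6.2.2; ordinary → 6.2.2.2. Scheduled 35%. Yelstadt agreement on 6.1.1: 6.2.2.2 not covered. → 35%.
Sum: 6% + 29% + 36% + 44% + 35% = 150%.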